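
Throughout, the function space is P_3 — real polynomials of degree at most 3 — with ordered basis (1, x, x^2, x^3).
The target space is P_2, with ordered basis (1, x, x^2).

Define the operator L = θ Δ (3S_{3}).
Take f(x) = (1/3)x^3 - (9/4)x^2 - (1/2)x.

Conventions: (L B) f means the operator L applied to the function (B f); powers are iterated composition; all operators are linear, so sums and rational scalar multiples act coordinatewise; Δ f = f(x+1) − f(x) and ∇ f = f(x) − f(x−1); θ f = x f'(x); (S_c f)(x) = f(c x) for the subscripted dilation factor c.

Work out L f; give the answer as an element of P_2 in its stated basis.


the result is g(x) = 162x^2 - (81/2)x

S_{3} f = 9x^3 - (81/4)x^2 - (3/2)x
(3S_{3}) f = 27x^3 - (243/4)x^2 - (9/2)x
Δ (3S_{3}) f = 81x^2 - (81/2)x - 153/4
θ Δ (3S_{3}) f = 162x^2 - (81/2)x


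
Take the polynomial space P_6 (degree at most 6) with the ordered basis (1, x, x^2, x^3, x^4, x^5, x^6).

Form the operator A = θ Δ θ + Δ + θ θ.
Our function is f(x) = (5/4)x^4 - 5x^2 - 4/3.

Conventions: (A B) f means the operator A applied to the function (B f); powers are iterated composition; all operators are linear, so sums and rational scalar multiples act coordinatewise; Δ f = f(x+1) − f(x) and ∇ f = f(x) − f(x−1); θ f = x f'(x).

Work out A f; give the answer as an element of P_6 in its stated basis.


g(x) = 20x^4 + 65x^3 + (95/2)x^2 - 5x - 15/4

θ f = 5x^4 - 10x^2
Δ θ f = 20x^3 + 30x^2 - 5
θ Δ θ f = 60x^3 + 60x^2
Δ f = 5x^3 + (15/2)x^2 - 5x - 15/4
θ f = 5x^4 - 10x^2
θ θ f = 20x^4 - 20x^2
(θ Δ θ + Δ + θ θ) f = 20x^4 + 65x^3 + (95/2)x^2 - 5x - 15/4


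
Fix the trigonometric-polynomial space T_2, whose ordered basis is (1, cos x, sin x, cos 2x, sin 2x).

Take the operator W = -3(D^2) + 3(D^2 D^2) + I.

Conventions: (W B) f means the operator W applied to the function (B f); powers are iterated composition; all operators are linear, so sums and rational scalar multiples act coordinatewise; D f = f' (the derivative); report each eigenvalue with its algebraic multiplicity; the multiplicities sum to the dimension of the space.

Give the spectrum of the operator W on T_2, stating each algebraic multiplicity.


image of 1: 1
image of cos x: 7cos x
image of sin x: 7sin x
image of cos 2x: 61cos 2x
image of sin 2x: 61sin 2x
the matrix is diagonal; its diagonal is (1, 7, 7, 61, 61)
for a triangular matrix the eigenvalues are the diagonal entries, with algebraic multiplicity their repetition count

λ = 1 (multiplicity 1), λ = 7 (multiplicity 2), λ = 61 (multiplicity 2)


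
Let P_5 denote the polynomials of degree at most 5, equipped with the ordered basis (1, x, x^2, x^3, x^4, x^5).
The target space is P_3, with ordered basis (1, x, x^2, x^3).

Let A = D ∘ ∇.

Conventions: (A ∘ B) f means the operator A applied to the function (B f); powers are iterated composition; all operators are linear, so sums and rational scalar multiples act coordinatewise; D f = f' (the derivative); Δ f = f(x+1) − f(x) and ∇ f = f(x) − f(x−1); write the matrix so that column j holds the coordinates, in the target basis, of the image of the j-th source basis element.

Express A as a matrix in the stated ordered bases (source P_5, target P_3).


image of 1: 0
image of x: 0
image of x^2: 2
image of x^3: 6x - 3
image of x^4: 12x^2 - 12x + 4
image of x^5: 20x^3 - 30x^2 + 20x - 5
each image's coordinates form column j of the matrix

the matrix is [[0, 0, 2, -3, 4, -5]; [0, 0, 0, 6, -12, 20]; [0, 0, 0, 0, 12, -30]; [0, 0, 0, 0, 0, 20]] (rows listed top to bottom)


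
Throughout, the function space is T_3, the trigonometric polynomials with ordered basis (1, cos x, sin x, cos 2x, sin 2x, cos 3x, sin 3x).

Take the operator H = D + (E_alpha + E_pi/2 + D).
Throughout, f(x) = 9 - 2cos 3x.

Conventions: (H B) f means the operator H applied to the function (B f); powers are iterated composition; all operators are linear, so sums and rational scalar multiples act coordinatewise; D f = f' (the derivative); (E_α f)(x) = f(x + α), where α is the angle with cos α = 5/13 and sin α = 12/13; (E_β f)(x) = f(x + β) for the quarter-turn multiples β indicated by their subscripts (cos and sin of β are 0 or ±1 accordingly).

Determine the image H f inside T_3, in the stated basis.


the result is g(x) = 18 + (4070/2197)cos 3x + (20314/2197)sin 3x

D f = 6sin 3x
E_alpha f = 9 + (4070/2197)cos 3x - (1656/2197)sin 3x
E_pi/2 f = 9 - 2sin 3x
D f = 6sin 3x
(E_alpha + E_pi/2 + D) f = 18 + (4070/2197)cos 3x + (7132/2197)sin 3x
(D + (E_alpha + E_pi/2 + D)) f = 18 + (4070/2197)cos 3x + (20314/2197)sin 3x


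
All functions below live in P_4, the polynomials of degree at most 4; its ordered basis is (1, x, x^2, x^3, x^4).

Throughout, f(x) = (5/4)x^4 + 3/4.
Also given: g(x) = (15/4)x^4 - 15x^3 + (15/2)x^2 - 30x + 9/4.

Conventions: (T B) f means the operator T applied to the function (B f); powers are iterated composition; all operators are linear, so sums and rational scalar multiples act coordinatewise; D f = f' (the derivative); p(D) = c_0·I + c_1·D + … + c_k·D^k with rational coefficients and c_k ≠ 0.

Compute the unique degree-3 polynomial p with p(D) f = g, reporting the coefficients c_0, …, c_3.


D^0 f = (5/4)x^4 + 3/4
D^1 f = 5x^3
D^2 f = 15x^2
D^3 f = 30x
matching coefficients of g against c_0 f + c_1 Df + … from the top degree down determines the c_i
solution: c_0 = 3, c_1 = -3, c_2 = 1/2, c_3 = -1

p(D) = 3·I − 3·D + (1/2)·D^2 − D^3, i.e. c_0 = 3, c_1 = -3, c_2 = 1/2, c_3 = -1


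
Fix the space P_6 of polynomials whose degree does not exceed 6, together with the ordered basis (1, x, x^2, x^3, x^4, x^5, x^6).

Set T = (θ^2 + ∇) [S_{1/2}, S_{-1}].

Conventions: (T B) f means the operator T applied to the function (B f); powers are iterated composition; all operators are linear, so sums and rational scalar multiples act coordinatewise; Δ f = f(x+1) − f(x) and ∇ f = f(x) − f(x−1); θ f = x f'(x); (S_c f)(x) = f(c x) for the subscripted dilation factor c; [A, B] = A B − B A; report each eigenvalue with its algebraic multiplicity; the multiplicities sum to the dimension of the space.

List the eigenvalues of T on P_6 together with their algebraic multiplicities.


λ = 0 (multiplicity 7)

image of 1: 0
image of x: 0
image of x^2: 0
image of x^3: 0
image of x^4: 0
image of x^5: 0
image of x^6: 0
the matrix is upper triangular; its diagonal is (0, 0, 0, 0, 0, 0, 0)
for a triangular matrix the eigenvalues are the diagonal entries, with algebraic multiplicity their repetition count


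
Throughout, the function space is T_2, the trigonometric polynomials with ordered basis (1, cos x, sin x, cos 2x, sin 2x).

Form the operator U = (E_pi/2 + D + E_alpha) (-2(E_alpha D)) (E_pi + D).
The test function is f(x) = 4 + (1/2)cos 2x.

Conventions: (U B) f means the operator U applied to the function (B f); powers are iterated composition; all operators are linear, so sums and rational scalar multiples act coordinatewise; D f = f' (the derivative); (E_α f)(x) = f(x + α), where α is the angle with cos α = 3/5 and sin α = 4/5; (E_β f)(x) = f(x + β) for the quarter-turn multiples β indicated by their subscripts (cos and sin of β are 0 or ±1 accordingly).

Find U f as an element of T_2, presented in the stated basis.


E_pi f = 4 + (1/2)cos 2x
D f = -sin 2x
(E_pi + D) f = 4 + (1/2)cos 2x - sin 2x
D (E_pi + D) f = -2cos 2x - sin 2x
E_alpha D (E_pi + D) f = -(2/5)cos 2x + (11/5)sin 2x
(-2(E_alpha D)) (E_pi + D) f = (4/5)cos 2x - (22/5)sin 2x
E_pi/2 (-2(E_alpha D)) (E_pi + D) f = -(4/5)cos 2x + (22/5)sin 2x
D (-2(E_alpha D)) (E_pi + D) f = -(44/5)cos 2x - (8/5)sin 2x
E_alpha (-2(E_alpha D)) (E_pi + D) f = -(556/125)cos 2x + (58/125)sin 2x
(E_pi/2 + D + E_alpha) (-2(E_alpha D)) (E_pi + D) f = -(1756/125)cos 2x + (408/125)sin 2x

the result is g(x) = -(1756/125)cos 2x + (408/125)sin 2x


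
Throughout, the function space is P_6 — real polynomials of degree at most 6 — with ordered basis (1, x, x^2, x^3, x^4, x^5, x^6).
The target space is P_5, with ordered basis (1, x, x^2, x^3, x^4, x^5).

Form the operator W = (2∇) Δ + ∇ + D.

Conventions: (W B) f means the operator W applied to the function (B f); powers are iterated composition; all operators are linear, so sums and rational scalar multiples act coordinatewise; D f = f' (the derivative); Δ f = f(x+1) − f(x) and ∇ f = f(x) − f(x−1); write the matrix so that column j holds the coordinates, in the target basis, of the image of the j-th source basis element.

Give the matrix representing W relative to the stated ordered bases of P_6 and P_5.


the matrix is [[0, 2, 3, 1, 3, 1, 3]; [0, 0, 4, 9, 4, 15, 6]; [0, 0, 0, 6, 18, 10, 45]; [0, 0, 0, 0, 8, 30, 20]; [0, 0, 0, 0, 0, 10, 45]; [0, 0, 0, 0, 0, 0, 12]] (rows listed top to bottom)

image of 1: 0
image of x: 2
image of x^2: 4x + 3
image of x^3: 6x^2 + 9x + 1
image of x^4: 8x^3 + 18x^2 + 4x + 3
image of x^5: 10x^4 + 30x^3 + 10x^2 + 15x + 1
image of x^6: 12x^5 + 45x^4 + 20x^3 + 45x^2 + 6x + 3
each image's coordinates form column j of the matrix


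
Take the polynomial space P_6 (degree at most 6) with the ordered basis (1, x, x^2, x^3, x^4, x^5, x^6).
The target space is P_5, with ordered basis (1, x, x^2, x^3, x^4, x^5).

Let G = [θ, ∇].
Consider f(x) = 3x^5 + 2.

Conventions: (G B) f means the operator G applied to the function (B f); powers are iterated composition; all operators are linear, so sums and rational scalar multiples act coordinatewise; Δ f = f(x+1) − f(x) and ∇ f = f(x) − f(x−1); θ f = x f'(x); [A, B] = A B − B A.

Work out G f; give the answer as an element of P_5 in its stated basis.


∇ f = 15x^4 - 30x^3 + 30x^2 - 15x + 3
θ ∇ f = 60x^4 - 90x^3 + 60x^2 - 15x
θ f = 15x^5
∇ θ f = 75x^4 - 150x^3 + 150x^2 - 75x + 15
[θ, ∇] f = -15x^4 + 60x^3 - 90x^2 + 60x - 15

the image equals g(x) = -15x^4 + 60x^3 - 90x^2 + 60x - 15


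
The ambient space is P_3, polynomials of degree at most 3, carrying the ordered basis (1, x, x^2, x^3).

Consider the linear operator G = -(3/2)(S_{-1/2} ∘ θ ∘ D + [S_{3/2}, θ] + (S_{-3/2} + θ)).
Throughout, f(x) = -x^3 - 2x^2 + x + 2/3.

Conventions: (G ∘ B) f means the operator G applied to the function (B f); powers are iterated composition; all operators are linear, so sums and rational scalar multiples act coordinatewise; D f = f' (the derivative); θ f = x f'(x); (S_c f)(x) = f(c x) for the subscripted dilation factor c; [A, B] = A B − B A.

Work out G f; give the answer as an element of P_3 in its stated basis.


g(x) = -(9/16)x^3 + 15x^2 - (9/4)x - 1

D f = -3x^2 - 4x + 1
θ D f = -6x^2 - 4x
S_{-1/2} θ D f = -(3/2)x^2 + 2x
θ f = -3x^3 - 4x^2 + x
S_{3/2} θ f = -(81/8)x^3 - 9x^2 + (3/2)x
S_{3/2} f = -(27/8)x^3 - (9/2)x^2 + (3/2)x + 2/3
θ S_{3/2} f = -(81/8)x^3 - 9x^2 + (3/2)x
[S_{3/2}, θ] f = 0
S_{-3/2} f = (27/8)x^3 - (9/2)x^2 - (3/2)x + 2/3
θ f = -3x^3 - 4x^2 + x
(S_{-3/2} + θ) f = (3/8)x^3 - (17/2)x^2 - (1/2)x + 2/3
(S_{-1/2} ∘ θ ∘ D + [S_{3/2}, θ] + (S_{-3/2} + θ)) f = (3/8)x^3 - 10x^2 + (3/2)x + 2/3
(-(3/2)(S_{-1/2} ∘ θ ∘ D + [S_{3/2}, θ] + (S_{-3/2} + θ))) f = -(9/16)x^3 + 15x^2 - (9/4)x - 1


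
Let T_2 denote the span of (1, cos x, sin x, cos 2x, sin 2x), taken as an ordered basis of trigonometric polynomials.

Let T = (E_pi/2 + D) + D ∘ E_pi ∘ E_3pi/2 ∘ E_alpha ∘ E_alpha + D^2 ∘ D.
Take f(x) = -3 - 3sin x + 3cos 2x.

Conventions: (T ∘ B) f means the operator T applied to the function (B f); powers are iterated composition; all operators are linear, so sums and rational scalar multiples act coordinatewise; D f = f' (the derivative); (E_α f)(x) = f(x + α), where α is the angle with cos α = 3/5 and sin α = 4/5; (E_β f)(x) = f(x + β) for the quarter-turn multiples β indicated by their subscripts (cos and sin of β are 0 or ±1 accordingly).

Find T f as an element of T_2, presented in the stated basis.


E_pi/2 f = -3 - 3cos x - 3cos 2x
D f = -3cos x - 6sin 2x
(E_pi/2 + D) f = -3 - 6cos x - 3cos 2x - 6sin 2x
E_alpha f = -3 - (12/5)cos x - (9/5)sin x - (21/25)cos 2x - (72/25)sin 2x
E_alpha E_alpha f = -3 - (72/25)cos x + (21/25)sin x - (1581/625)cos 2x + (1008/625)sin 2x
E_3pi/2 E_alpha E_alpha f = -3 - (21/25)cos x - (72/25)sin x + (1581/625)cos 2x - (1008/625)sin 2x
E_pi (E_3pi/2 ∘ E_alpha ∘ E_alpha) f = -3 + (21/25)cos x + (72/25)sin x + (1581/625)cos 2x - (1008/625)sin 2x
D E_pi (E_3pi/2 ∘ E_alpha ∘ E_alpha) f = (72/25)cos x - (21/25)sin x - (2016/625)cos 2x - (3162/625)sin 2x
D f = -3cos x - 6sin 2x
D D f = 3sin x - 12cos 2x
D D D f = 3cos x + 24sin 2x
((E_pi/2 + D) + D ∘ E_pi ∘ E_3pi/2 ∘ E_alpha ∘ E_alpha + D^2 ∘ D) f = -3 - (3/25)cos x - (21/25)sin x - (3891/625)cos 2x + (8088/625)sin 2x

g(x) = -3 - (3/25)cos x - (21/25)sin x - (3891/625)cos 2x + (8088/625)sin 2x


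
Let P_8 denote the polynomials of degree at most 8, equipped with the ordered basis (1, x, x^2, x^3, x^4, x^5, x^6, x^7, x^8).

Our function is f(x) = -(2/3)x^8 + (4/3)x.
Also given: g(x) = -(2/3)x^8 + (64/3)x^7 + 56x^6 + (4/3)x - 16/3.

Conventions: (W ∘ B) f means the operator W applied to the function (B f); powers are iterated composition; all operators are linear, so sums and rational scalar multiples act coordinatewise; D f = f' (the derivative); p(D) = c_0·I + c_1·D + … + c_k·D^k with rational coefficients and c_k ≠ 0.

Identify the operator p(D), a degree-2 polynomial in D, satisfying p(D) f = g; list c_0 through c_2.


p(D) = I − 4·D − (3/2)·D^2, i.e. c_0 = 1, c_1 = -4, c_2 = -3/2

D^0 f = -(2/3)x^8 + (4/3)x
D^1 f = -(16/3)x^7 + 4/3
D^2 f = -(112/3)x^6
matching coefficients of g against c_0 f + c_1 Df + … from the top degree down determines the c_i
solution: c_0 = 1, c_1 = -4, c_2 = -3/2


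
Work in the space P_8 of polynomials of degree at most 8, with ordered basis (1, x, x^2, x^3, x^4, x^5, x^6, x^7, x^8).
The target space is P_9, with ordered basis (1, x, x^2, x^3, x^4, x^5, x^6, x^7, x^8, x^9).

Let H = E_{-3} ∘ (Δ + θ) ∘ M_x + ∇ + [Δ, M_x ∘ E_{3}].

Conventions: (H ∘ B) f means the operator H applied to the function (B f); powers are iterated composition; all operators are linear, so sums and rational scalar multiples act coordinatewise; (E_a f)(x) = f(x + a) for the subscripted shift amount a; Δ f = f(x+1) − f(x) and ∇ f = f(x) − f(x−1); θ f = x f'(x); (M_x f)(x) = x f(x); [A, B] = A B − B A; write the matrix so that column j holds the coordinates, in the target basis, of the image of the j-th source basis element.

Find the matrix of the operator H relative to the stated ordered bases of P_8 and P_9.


image of 1: x - 1
image of x: 2x^2 - 9x + 18
image of x^2: 3x^3 - 23x^2 + 76x - 47
image of x^3: 4x^4 - 43x^3 + 201x^2 - 311x + 324
image of x^4: 5x^5 - 69x^4 + 420x^3 - 1070x^2 + 1960x - 749
image of x^5: 6x^6 - 101x^5 + 760x^4 - 2710x^3 + 6965x^2 - 6207x + 4734
image of x^6: 7x^7 - 139x^6 + 1248x^5 - 5725x^4 + 18870x^3 - 27465x^2 + 37216x - 9155
image of x^7: 8x^8 - 183x^7 + 1911x^6 - 10717x^5 + 43085x^4 - 88123x^3 + 166201x^2 - 94831x + 62568
image of x^8: 9x^9 - 233x^8 + 2776x^7 - 18396x^6 + 87304x^5 - 231126x^4 + 552664x^3 - 519804x^2 + 605776x - 92441
each image's coordinates form column j of the matrix

the matrix is [[-1, 18, -47, 324, -749, 4734, -9155, 62568, -92441]; [1, -9, 76, -311, 1960, -6207, 37216, -94831, 605776]; [0, 2, -23, 201, -1070, 6965, -27465, 166201, -519804]; [0, 0, 3, -43, 420, -2710, 18870, -88123, 552664]; [0, 0, 0, 4, -69, 760, -5725, 43085, -231126]; [0, 0, 0, 0, 5, -101, 1248, -10717, 87304]; [0, 0, 0, 0, 0, 6, -139, 1911, -18396]; [0, 0, 0, 0, 0, 0, 7, -183, 2776]; [0, 0, 0, 0, 0, 0, 0, 8, -233]; [0, 0, 0, 0, 0, 0, 0, 0, 9]] (rows listed top to bottom)


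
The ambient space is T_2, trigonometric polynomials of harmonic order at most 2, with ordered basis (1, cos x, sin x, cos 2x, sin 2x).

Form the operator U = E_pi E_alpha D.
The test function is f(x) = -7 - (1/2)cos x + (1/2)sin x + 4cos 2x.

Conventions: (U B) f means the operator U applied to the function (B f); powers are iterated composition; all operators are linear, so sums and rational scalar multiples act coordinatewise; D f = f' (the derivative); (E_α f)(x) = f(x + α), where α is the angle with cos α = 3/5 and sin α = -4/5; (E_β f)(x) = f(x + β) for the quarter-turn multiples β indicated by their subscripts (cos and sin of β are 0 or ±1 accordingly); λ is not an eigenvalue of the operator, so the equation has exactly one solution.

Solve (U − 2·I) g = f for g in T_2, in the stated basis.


write g with unknown coordinates in the stated basis and equate coefficients in (U − 2·I) g = f
solving from the highest basis element down gives g = 7/2 + (17/82)cos x - (11/82)sin x - cos 2x - 7sin 2x
check: U g = -(7/82)cos x + (19/82)sin x + 2cos 2x - 14sin 2x
so U g − 2·g = -7 - (1/2)cos x + (1/2)sin x + 4cos 2x = f ✓

g(x) = 7/2 + (17/82)cos x - (11/82)sin x - cos 2x - 7sin 2x


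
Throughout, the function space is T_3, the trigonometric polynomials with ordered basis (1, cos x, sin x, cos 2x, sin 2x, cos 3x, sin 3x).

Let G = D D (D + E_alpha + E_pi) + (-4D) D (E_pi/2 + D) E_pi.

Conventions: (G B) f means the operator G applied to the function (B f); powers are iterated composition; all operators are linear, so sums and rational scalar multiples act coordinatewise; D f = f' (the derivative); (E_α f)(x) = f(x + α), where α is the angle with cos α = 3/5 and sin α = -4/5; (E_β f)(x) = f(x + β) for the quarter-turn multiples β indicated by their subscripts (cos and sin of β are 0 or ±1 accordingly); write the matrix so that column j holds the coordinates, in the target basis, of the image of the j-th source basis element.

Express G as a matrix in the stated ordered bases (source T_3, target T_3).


image of 1: 0
image of cos x: (2/5)cos x + (41/5)sin x
image of sin x: -(41/5)cos x + (2/5)sin x
image of cos 2x: -(472/25)cos 2x - (696/25)sin 2x
image of sin 2x: (696/25)cos 2x - (472/25)sin 2x
image of cos 3x: (2178/125)cos 3x + (11979/125)sin 3x
image of sin 3x: -(11979/125)cos 3x + (2178/125)sin 3x
each image's coordinates form column j of the matrix

the matrix is [[0, 0, 0, 0, 0, 0, 0]; [0, 2/5, -41/5, 0, 0, 0, 0]; [0, 41/5, 2/5, 0, 0, 0, 0]; [0, 0, 0, -472/25, 696/25, 0, 0]; [0, 0, 0, -696/25, -472/25, 0, 0]; [0, 0, 0, 0, 0, 2178/125, -11979/125]; [0, 0, 0, 0, 0, 11979/125, 2178/125]] (rows listed top to bottom)


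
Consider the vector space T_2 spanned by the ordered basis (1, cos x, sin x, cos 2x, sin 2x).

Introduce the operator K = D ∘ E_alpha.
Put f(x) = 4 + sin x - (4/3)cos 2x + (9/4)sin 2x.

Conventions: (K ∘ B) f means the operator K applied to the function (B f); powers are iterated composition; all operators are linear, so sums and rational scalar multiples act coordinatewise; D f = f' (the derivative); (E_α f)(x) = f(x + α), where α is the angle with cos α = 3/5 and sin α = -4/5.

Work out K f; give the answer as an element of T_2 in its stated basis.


E_alpha f = 4 - (4/5)cos x + (3/5)sin x - (134/75)cos 2x - (191/100)sin 2x
D E_alpha f = (3/5)cos x + (4/5)sin x - (191/50)cos 2x + (268/75)sin 2x

the image equals g(x) = (3/5)cos x + (4/5)sin x - (191/50)cos 2x + (268/75)sin 2x


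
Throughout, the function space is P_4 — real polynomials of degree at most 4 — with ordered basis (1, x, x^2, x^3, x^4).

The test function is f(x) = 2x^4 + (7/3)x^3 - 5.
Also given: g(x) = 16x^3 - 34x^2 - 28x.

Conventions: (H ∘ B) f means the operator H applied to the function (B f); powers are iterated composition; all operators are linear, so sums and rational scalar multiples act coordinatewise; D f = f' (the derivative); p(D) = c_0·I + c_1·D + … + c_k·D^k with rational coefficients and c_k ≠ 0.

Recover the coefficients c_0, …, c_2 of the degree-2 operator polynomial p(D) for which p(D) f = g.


D^0 f = 2x^4 + (7/3)x^3 - 5
D^1 f = 8x^3 + 7x^2
D^2 f = 24x^2 + 14x
matching coefficients of g against c_0 f + c_1 Df + … from the top degree down determines the c_i
solution: c_0 = 0, c_1 = 2, c_2 = -2

c_0 = 0, c_1 = 2, c_2 = -2


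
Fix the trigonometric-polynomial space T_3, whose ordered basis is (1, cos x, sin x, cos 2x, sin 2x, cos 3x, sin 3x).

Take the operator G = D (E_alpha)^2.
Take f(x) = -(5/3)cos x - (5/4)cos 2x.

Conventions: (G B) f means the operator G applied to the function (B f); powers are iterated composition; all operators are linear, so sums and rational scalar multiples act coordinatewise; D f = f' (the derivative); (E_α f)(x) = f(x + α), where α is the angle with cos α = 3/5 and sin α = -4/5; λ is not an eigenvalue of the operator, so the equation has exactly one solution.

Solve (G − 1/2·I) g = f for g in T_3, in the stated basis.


the image equals g(x) = -(230/87)cos x + (140/87)sin x + (9845/26626)cos 2x + (5270/13313)sin 2x

write g with unknown coordinates in the stated basis and equate coefficients in (G − 1/2·I) g = f
solving from the highest basis element down gives g = -(230/87)cos x + (140/87)sin x + (9845/26626)cos 2x + (5270/13313)sin 2x
check: G g = -(260/87)cos x + (70/87)sin x - (14180/13313)cos 2x + (2635/13313)sin 2x
so G g − 1/2·g = -(5/3)cos x - (5/4)cos 2x = f ✓


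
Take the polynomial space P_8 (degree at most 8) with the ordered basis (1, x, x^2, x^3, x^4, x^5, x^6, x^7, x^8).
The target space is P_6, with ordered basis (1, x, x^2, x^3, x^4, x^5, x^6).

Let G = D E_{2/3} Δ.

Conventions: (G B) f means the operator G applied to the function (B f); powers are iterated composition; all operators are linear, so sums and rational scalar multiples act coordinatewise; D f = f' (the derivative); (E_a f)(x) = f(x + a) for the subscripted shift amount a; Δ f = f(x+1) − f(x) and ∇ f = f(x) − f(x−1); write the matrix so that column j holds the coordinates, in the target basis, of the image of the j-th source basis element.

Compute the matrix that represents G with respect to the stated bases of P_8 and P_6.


image of 1: 0
image of x: 0
image of x^2: 2
image of x^3: 6x + 7
image of x^4: 12x^2 + 28x + 52/3
image of x^5: 20x^3 + 70x^2 + (260/3)x + 1015/27
image of x^6: 30x^4 + 140x^3 + 260x^2 + (2030/9)x + 2062/27
image of x^7: 42x^5 + 245x^4 + (1820/3)x^3 + (7105/9)x^2 + (14434/27)x + 12103/81
image of x^8: 56x^6 + 392x^5 + (3640/3)x^4 + (56840/27)x^3 + (57736/27)x^2 + (96824/81)x + 207992/729
each image's coordinates form column j of the matrix

the matrix is [[0, 0, 2, 7, 52/3, 1015/27, 2062/27, 12103/81, 207992/729]; [0, 0, 0, 6, 28, 260/3, 2030/9, 14434/27, 96824/81]; [0, 0, 0, 0, 12, 70, 260, 7105/9, 57736/27]; [0, 0, 0, 0, 0, 20, 140, 1820/3, 56840/27]; [0, 0, 0, 0, 0, 0, 30, 245, 3640/3]; [0, 0, 0, 0, 0, 0, 0, 42, 392]; [0, 0, 0, 0, 0, 0, 0, 0, 56]] (rows listed top to bottom)


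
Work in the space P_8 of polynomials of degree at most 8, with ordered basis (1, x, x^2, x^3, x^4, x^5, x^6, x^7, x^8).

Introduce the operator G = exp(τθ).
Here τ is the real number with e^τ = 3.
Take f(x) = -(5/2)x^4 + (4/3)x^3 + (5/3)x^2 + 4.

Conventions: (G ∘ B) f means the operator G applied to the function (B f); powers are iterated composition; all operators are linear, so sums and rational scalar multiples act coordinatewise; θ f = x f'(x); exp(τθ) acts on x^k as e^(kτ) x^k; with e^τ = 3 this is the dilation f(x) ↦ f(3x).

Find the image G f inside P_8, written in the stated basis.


exp(τθ) x^k = e^(kτ) x^k; with e^τ = 3 this sends x^k to 3^k x^k
x^2 ↦ 9 x^2
x^3 ↦ 27 x^3
x^4 ↦ 81 x^4
applying this coordinatewise to f: exp(τθ) f = -(405/2)x^4 + 36x^3 + 15x^2 + 4

the image equals g(x) = -(405/2)x^4 + 36x^3 + 15x^2 + 4


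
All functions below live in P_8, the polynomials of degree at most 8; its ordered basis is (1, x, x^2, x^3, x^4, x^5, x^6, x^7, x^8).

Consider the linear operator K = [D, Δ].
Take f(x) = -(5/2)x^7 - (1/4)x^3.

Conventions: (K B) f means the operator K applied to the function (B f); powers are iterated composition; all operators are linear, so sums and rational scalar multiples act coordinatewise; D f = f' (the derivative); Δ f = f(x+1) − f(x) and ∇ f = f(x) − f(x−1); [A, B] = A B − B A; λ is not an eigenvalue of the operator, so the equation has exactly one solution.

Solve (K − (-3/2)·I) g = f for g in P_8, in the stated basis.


write g with unknown coordinates in the stated basis and equate coefficients in (K − (-3/2)·I) g = f
solving from the highest basis element down gives g = -(5/3)x^7 - (1/6)x^3
check: K g = 0
so K g − (-3/2)·g = -(5/2)x^7 - (1/4)x^3 = f ✓

the result is g(x) = -(5/3)x^7 - (1/6)x^3


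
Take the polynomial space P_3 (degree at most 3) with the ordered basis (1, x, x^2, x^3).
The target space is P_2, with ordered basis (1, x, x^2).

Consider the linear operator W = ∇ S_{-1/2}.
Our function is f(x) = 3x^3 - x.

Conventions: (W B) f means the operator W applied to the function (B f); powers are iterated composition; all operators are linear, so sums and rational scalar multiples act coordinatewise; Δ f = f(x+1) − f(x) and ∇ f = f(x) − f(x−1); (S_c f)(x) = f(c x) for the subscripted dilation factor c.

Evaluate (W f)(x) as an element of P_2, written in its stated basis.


S_{-1/2} f = -(3/8)x^3 + (1/2)x
∇ S_{-1/2} f = -(9/8)x^2 + (9/8)x + 1/8

the result is g(x) = -(9/8)x^2 + (9/8)x + 1/8


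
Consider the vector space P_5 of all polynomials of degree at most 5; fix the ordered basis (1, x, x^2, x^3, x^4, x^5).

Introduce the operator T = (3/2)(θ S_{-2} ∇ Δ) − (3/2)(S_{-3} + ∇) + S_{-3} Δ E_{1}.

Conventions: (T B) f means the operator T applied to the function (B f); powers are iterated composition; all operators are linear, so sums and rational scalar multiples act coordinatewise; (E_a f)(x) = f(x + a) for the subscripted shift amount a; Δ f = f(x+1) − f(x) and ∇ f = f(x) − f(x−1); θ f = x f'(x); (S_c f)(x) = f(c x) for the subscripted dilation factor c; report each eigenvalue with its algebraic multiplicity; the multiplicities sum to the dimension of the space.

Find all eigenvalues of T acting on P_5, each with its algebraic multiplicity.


image of 1: -3/2
image of x: (9/2)x - 1/2
image of x^2: -(27/2)x^2 - 9x + 9/2
image of x^3: (81/2)x^3 + (45/2)x^2 - (81/2)x + 11/2
image of x^4: -(243/2)x^4 - 114x^3 + 315x^2 - 90x + 33/2
image of x^5: (729/2)x^5 + (795/2)x^4 - 1515x^3 + 615x^2 - (495/2)x + 59/2
the matrix is upper triangular; its diagonal is (-3/2, 9/2, -27/2, 81/2, -243/2, 729/2)
for a triangular matrix the eigenvalues are the diagonal entries, with algebraic multiplicity their repetition count

λ = -243/2 (multiplicity 1), λ = -27/2 (multiplicity 1), λ = -3/2 (multiplicity 1), λ = 9/2 (multiplicity 1), λ = 81/2 (multiplicity 1), λ = 729/2 (multiplicity 1)


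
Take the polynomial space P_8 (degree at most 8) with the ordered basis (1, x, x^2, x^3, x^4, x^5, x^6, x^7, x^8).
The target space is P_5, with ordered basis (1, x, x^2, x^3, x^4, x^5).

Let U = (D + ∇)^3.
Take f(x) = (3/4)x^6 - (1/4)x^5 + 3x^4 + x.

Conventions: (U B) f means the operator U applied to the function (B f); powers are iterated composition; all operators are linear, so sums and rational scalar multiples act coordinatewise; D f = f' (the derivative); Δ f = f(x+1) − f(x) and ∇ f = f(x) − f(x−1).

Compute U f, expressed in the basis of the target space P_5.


g(x) = 720x^3 - 1740x^2 + 2646x - 2829/2

D f = (9/2)x^5 - (5/4)x^4 + 12x^3 + 1
∇ f = (9/2)x^5 - (25/2)x^4 + (59/2)x^3 - (127/4)x^2 + (71/4)x - 3
(D + ∇) f = 9x^5 - (55/4)x^4 + (83/2)x^3 - (127/4)x^2 + (71/4)x - 2
D (D + ∇) f = 45x^4 - 55x^3 + (249/2)x^2 - (127/2)x + 71/4
∇ (D + ∇) f = 45x^4 - 145x^3 + 297x^2 - 288x + 455/4
(D + ∇) (D + ∇) f = 90x^4 - 200x^3 + (843/2)x^2 - (703/2)x + 263/2
D (D + ∇) (D + ∇) f = 360x^3 - 600x^2 + 843x - 703/2
∇ (D + ∇) (D + ∇) f = 360x^3 - 1140x^2 + 1803x - 1063
(D + ∇) (D + ∇) (D + ∇) f = 720x^3 - 1740x^2 + 2646x - 2829/2


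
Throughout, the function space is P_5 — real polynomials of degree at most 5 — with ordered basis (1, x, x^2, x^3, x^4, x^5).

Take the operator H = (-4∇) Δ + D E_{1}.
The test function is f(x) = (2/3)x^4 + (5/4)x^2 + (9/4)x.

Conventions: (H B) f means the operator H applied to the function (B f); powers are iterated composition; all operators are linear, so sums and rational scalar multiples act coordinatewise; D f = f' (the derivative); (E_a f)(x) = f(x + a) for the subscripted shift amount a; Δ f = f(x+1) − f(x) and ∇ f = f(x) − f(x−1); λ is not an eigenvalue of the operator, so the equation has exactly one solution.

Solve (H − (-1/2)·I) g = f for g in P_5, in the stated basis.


the image equals g(x) = (4/3)x^4 - (32/3)x^3 + (325/2)x^2 - (2123/2)x + 12443/3

write g with unknown coordinates in the stated basis and equate coefficients in (H − (-1/2)·I) g = f
solving from the highest basis element down gives g = (4/3)x^4 - (32/3)x^3 + (325/2)x^2 - (2123/2)x + 12443/3
check: H g = (16/3)x^3 - 80x^2 + 533x - 12443/6
so H g − (-1/2)·g = (2/3)x^4 + (5/4)x^2 + (9/4)x = f ✓


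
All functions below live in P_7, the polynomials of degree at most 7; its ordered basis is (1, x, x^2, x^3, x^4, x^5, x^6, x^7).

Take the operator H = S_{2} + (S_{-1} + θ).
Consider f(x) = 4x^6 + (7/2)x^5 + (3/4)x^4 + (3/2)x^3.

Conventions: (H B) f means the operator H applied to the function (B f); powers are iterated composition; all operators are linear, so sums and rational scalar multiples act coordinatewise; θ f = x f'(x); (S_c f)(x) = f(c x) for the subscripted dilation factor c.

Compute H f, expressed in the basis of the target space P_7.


S_{2} f = 256x^6 + 112x^5 + 12x^4 + 12x^3
S_{-1} f = 4x^6 - (7/2)x^5 + (3/4)x^4 - (3/2)x^3
θ f = 24x^6 + (35/2)x^5 + 3x^4 + (9/2)x^3
(S_{-1} + θ) f = 28x^6 + 14x^5 + (15/4)x^4 + 3x^3
(S_{2} + (S_{-1} + θ)) f = 284x^6 + 126x^5 + (63/4)x^4 + 15x^3

the result is g(x) = 284x^6 + 126x^5 + (63/4)x^4 + 15x^3


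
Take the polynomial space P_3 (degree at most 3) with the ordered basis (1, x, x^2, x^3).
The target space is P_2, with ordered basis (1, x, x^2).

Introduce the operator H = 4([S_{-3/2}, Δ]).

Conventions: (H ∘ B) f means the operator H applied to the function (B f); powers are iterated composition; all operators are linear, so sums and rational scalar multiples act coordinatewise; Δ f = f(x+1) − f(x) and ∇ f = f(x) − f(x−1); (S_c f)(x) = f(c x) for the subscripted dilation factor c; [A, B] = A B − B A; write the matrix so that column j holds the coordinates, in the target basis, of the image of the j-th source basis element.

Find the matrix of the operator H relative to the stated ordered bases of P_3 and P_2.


image of 1: 0
image of x: 10
image of x^2: -30x - 5
image of x^3: (135/2)x^2 + (45/2)x + 35/2
each image's coordinates form column j of the matrix

the matrix is [[0, 10, -5, 35/2]; [0, 0, -30, 45/2]; [0, 0, 0, 135/2]] (rows listed top to bottom)


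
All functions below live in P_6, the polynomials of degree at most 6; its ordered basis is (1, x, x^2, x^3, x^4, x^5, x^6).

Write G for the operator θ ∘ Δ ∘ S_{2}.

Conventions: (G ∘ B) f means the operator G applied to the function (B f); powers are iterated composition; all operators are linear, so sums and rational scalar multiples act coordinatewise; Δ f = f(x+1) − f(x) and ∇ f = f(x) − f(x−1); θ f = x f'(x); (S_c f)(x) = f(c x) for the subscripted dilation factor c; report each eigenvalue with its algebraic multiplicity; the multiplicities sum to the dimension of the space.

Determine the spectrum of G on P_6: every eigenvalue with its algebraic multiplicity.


image of 1: 0
image of x: 0
image of x^2: 8x
image of x^3: 48x^2 + 24x
image of x^4: 192x^3 + 192x^2 + 64x
image of x^5: 640x^4 + 960x^3 + 640x^2 + 160x
image of x^6: 1920x^5 + 3840x^4 + 3840x^3 + 1920x^2 + 384x
the matrix is upper triangular; its diagonal is (0, 0, 0, 0, 0, 0, 0)
for a triangular matrix the eigenvalues are the diagonal entries, with algebraic multiplicity their repetition count

λ = 0 (multiplicity 7)


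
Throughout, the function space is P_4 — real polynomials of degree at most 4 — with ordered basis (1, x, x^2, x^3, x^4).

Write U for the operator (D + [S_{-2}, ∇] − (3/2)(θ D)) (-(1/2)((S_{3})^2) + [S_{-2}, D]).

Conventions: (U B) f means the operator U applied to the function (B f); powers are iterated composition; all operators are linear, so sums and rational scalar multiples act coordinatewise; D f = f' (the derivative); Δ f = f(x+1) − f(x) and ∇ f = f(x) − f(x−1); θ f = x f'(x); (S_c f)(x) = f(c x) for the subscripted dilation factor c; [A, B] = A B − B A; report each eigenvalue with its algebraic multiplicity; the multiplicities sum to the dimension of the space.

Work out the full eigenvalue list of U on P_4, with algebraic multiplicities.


λ = 0 (multiplicity 5)

image of 1: 0
image of x: -18
image of x^2: (1053/2)x - 339/2
image of x^3: -10935x^2 + 6093x - 6345/2
image of x^4: 360855x^3 - 239076x^2 + 237924x - 100143/2
the matrix is upper triangular; its diagonal is (0, 0, 0, 0, 0)
for a triangular matrix the eigenvalues are the diagonal entries, with algebraic multiplicity their repetition count


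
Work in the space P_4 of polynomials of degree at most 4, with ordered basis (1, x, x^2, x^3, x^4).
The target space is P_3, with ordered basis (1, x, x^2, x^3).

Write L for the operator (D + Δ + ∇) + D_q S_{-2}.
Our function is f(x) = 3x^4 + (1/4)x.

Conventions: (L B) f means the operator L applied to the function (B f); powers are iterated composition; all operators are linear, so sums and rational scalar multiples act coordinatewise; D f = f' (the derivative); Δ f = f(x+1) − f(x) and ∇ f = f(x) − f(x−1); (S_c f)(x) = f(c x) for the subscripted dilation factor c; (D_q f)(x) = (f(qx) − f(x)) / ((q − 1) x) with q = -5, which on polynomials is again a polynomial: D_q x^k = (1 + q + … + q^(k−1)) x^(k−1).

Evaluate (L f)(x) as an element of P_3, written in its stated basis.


the image equals g(x) = -4956x^3 + 24x + 1/4

D f = 12x^3 + 1/4
Δ f = 12x^3 + 18x^2 + 12x + 13/4
∇ f = 12x^3 - 18x^2 + 12x - 11/4
(D + Δ + ∇) f = 36x^3 + 24x + 3/4
S_{-2} f = 48x^4 - (1/2)x
D_q S_{-2} f = -4992x^3 - 1/2
((D + Δ + ∇) + D_q S_{-2}) f = -4956x^3 + 24x + 1/4


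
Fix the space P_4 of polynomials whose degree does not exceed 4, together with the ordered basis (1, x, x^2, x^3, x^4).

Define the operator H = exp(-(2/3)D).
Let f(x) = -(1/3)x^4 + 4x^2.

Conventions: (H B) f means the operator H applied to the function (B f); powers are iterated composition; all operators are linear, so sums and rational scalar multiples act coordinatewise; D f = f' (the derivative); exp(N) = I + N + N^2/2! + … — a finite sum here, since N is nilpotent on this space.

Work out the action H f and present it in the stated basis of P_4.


g(x) = -(1/3)x^4 + (8/9)x^3 + (28/9)x^2 - (400/81)x + 416/243

order-1 term: (8/9)x^3 - (16/3)x
order-2 term: -(8/9)x^2 + 16/9
order-3 term: (32/81)x
order-4 term: -16/243
the series for exp(-(2/3)D) f terminates at order 4
exp(-(2/3)D) f = -(1/3)x^4 + (8/9)x^3 + (28/9)x^2 - (400/81)x + 416/243


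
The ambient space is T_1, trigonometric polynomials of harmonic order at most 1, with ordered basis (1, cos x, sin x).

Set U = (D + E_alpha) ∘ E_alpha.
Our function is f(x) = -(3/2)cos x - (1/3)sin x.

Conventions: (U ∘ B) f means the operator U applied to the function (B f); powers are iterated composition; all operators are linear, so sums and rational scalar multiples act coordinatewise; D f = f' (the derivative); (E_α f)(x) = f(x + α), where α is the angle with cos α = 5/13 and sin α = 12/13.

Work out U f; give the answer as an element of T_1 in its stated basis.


E_alpha f = -(23/26)cos x + (49/39)sin x
D E_alpha f = (49/39)cos x + (23/26)sin x
E_alpha E_alpha f = (277/338)cos x + (659/507)sin x
(D + E_alpha) E_alpha f = (2105/1014)cos x + (2215/1014)sin x

g(x) = (2105/1014)cos x + (2215/1014)sin x


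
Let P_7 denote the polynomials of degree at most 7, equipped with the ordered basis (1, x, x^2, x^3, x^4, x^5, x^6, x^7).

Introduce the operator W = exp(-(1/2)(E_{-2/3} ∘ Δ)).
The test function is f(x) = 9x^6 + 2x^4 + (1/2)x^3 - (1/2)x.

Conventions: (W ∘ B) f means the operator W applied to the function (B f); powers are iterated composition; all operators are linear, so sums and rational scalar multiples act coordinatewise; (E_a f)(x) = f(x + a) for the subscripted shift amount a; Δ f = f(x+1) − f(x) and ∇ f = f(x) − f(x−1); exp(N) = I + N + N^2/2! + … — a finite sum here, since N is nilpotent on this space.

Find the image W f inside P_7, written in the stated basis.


order-1 term: -27x^5 + (45/2)x^4 - 34x^3 + (55/4)x^2 - (19/4)x + 20/27
order-2 term: (135/4)x^4 - 45x^3 + (237/4)x^2 - (233/8)x + 57/8
order-3 term: -(45/2)x^3 + (135/4)x^2 - (139/4)x + 187/16
order-4 term: (135/16)x^2 - (45/4)x + 107/16
order-5 term: -(27/16)x + 45/32
order-6 term: 9/64
the series for exp(-(1/2)(E_{-2/3} ∘ Δ)) f terminates at order 6
exp(-(1/2)(E_{-2/3} ∘ Δ)) f = 9x^6 - 27x^5 + (233/4)x^4 - 101x^3 + (1843/16)x^2 - (1313/16)x + 48017/1728

the image equals g(x) = 9x^6 - 27x^5 + (233/4)x^4 - 101x^3 + (1843/16)x^2 - (1313/16)x + 48017/1728


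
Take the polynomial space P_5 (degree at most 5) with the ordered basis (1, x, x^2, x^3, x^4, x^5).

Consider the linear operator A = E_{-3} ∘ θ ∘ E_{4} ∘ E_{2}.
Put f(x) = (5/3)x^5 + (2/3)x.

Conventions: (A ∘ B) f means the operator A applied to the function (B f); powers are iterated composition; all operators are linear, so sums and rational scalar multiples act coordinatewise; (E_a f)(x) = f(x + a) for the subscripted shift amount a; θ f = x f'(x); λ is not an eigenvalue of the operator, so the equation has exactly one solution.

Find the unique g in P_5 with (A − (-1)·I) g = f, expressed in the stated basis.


write g with unknown coordinates in the stated basis and equate coefficients in (A − (-1)·I) g = f
solving from the highest basis element down gives g = (5/18)x^5 - (5/2)x^4 + (35/4)x^3 - (5/4)x^2 + (413/24)x + 2123/8
check: A g = (25/18)x^5 + (5/2)x^4 - (35/4)x^3 + (5/4)x^2 - (397/24)x - 2123/8
so A g − (-1)·g = (5/3)x^5 + (2/3)x = f ✓

the result is g(x) = (5/18)x^5 - (5/2)x^4 + (35/4)x^3 - (5/4)x^2 + (413/24)x + 2123/8


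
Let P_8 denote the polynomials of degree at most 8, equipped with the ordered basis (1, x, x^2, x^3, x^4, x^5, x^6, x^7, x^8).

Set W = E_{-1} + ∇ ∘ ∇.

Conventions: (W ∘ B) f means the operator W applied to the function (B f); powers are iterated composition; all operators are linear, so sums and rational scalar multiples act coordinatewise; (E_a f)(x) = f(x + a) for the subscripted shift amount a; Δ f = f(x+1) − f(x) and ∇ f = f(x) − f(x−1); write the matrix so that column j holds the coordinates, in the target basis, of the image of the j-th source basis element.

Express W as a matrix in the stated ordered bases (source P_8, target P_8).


the matrix is [[1, -1, 3, -7, 15, -31, 63, -127, 255]; [0, 1, -2, 9, -28, 75, -186, 441, -1016]; [0, 0, 1, -3, 18, -70, 225, -651, 1764]; [0, 0, 0, 1, -4, 30, -140, 525, -1736]; [0, 0, 0, 0, 1, -5, 45, -245, 1050]; [0, 0, 0, 0, 0, 1, -6, 63, -392]; [0, 0, 0, 0, 0, 0, 1, -7, 84]; [0, 0, 0, 0, 0, 0, 0, 1, -8]; [0, 0, 0, 0, 0, 0, 0, 0, 1]] (rows listed top to bottom)

image of 1: 1
image of x: x - 1
image of x^2: x^2 - 2x + 3
image of x^3: x^3 - 3x^2 + 9x - 7
image of x^4: x^4 - 4x^3 + 18x^2 - 28x + 15
image of x^5: x^5 - 5x^4 + 30x^3 - 70x^2 + 75x - 31
image of x^6: x^6 - 6x^5 + 45x^4 - 140x^3 + 225x^2 - 186x + 63
image of x^7: x^7 - 7x^6 + 63x^5 - 245x^4 + 525x^3 - 651x^2 + 441x - 127
image of x^8: x^8 - 8x^7 + 84x^6 - 392x^5 + 1050x^4 - 1736x^3 + 1764x^2 - 1016x + 255
each image's coordinates form column j of the matrix


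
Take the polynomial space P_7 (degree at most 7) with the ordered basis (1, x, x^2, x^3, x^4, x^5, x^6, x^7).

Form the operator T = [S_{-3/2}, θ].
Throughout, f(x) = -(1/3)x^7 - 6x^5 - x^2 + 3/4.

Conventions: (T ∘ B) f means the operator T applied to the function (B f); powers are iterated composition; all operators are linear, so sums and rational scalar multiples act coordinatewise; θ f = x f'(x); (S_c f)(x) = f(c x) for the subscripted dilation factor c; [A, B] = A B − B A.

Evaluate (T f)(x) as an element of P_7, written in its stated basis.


θ f = -(7/3)x^7 - 30x^5 - 2x^2
S_{-3/2} θ f = (5103/128)x^7 + (3645/16)x^5 - (9/2)x^2
S_{-3/2} f = (729/128)x^7 + (729/16)x^5 - (9/4)x^2 + 3/4
θ S_{-3/2} f = (5103/128)x^7 + (3645/16)x^5 - (9/2)x^2
[S_{-3/2}, θ] f = 0

the result is g(x) = 0
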